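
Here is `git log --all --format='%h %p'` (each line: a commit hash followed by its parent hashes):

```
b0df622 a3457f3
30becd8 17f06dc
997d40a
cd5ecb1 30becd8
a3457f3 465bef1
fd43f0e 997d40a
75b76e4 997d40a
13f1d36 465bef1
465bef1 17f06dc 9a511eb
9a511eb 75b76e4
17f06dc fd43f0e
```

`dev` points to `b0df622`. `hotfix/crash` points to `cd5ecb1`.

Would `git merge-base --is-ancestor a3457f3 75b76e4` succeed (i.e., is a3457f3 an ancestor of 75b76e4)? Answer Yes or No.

Ancestors of 75b76e4: {75b76e4, 997d40a}.
a3457f3 is not in that set, so it is not an ancestor of 75b76e4.

No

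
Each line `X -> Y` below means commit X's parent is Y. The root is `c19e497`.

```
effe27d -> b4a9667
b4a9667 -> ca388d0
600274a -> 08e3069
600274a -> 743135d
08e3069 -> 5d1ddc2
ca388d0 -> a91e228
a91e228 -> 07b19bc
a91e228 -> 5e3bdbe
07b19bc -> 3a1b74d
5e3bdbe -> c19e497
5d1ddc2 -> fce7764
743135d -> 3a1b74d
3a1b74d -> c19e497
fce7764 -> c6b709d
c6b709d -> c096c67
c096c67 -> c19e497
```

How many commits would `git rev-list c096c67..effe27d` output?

7

Reachable from effe27d: {07b19bc, 3a1b74d, 5e3bdbe, a91e228, b4a9667, c19e497, ca388d0, effe27d}.
Reachable from c096c67: {c096c67, c19e497}.
In effe27d's history but not c096c67's: {07b19bc, 3a1b74d, 5e3bdbe, a91e228, b4a9667, ca388d0, effe27d} — 7 commits.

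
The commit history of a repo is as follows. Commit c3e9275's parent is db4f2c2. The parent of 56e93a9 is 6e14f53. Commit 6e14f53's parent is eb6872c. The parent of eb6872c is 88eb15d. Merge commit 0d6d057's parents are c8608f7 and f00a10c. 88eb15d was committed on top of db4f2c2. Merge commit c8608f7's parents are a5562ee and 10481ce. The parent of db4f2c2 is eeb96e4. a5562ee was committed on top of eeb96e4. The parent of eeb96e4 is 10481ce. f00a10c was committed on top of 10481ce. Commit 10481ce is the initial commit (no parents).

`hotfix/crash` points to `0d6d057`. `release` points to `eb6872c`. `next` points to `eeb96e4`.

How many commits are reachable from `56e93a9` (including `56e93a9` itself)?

7

Walking parent pointers from 56e93a9: reachable set = {10481ce, 56e93a9, 6e14f53, 88eb15d, db4f2c2, eb6872c, eeb96e4}.
That is 7 commits.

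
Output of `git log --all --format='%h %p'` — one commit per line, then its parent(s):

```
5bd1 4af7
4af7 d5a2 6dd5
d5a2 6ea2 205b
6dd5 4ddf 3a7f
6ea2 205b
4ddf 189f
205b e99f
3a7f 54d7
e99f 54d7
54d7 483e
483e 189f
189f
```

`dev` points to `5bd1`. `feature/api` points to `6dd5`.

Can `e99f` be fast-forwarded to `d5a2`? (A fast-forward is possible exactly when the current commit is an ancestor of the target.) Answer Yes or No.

Yes

A fast-forward from e99f to d5a2 is possible iff e99f is an ancestor of d5a2.
Ancestors of d5a2: {189f, 205b, 483e, 54d7, 6ea2, d5a2, e99f}.
e99f is among them, so fast-forward is possible.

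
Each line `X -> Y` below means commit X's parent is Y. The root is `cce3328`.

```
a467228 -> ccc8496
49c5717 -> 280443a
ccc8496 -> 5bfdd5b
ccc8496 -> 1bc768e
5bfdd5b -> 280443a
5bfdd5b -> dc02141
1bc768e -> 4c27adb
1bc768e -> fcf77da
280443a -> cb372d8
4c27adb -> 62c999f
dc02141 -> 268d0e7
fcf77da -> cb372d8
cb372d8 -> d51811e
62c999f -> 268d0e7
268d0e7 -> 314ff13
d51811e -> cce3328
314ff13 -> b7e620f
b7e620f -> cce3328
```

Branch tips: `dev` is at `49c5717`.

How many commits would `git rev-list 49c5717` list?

5

Walking parent pointers from 49c5717: reachable set = {280443a, 49c5717, cb372d8, cce3328, d51811e}.
That is 5 commits.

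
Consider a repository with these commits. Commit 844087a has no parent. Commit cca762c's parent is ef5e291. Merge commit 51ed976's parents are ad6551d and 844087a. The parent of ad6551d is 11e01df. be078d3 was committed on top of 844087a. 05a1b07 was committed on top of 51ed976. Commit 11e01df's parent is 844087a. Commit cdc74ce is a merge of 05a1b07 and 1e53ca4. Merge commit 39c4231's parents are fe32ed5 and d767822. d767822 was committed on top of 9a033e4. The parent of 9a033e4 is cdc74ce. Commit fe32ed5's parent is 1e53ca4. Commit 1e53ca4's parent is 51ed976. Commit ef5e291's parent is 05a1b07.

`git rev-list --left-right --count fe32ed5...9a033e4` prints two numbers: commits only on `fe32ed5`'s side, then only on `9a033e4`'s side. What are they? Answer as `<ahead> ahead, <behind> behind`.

1 ahead, 3 behind

Reachable from fe32ed5: {11e01df, 1e53ca4, 51ed976, 844087a, ad6551d, fe32ed5}.
Reachable from 9a033e4: {05a1b07, 11e01df, 1e53ca4, 51ed976, 844087a, 9a033e4, ad6551d, cdc74ce}.
Only in fe32ed5's history (ahead): {fe32ed5} — 1.
Only in 9a033e4's history (behind): {05a1b07, 9a033e4, cdc74ce} — 3.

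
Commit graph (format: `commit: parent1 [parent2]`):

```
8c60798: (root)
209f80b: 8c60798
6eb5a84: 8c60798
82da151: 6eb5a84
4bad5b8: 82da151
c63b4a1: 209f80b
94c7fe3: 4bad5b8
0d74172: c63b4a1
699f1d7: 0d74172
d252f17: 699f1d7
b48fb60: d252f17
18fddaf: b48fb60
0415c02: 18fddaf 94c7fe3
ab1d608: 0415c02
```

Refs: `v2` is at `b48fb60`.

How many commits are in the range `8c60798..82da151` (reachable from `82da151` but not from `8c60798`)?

Reachable from 82da151: {6eb5a84, 82da151, 8c60798}.
Reachable from 8c60798: {8c60798}.
In 82da151's history but not 8c60798's: {6eb5a84, 82da151} — 2 commits.

2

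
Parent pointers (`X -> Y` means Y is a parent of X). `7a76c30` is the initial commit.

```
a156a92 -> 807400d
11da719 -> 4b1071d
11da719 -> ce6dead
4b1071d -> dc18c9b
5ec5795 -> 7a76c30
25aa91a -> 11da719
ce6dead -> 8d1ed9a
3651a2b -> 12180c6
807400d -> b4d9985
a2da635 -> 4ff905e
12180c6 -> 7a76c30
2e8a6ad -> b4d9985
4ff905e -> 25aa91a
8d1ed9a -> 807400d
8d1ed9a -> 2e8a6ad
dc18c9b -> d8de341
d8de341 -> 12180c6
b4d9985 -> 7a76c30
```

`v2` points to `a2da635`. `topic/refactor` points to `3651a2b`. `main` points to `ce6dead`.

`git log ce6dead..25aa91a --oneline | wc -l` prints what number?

6

Reachable from 25aa91a: {11da719, 12180c6, 25aa91a, 2e8a6ad, 4b1071d, 7a76c30, 807400d, 8d1ed9a, b4d9985, ce6dead, d8de341, dc18c9b}.
Reachable from ce6dead: {2e8a6ad, 7a76c30, 807400d, 8d1ed9a, b4d9985, ce6dead}.
In 25aa91a's history but not ce6dead's: {11da719, 12180c6, 25aa91a, 4b1071d, d8de341, dc18c9b} — 6 commits.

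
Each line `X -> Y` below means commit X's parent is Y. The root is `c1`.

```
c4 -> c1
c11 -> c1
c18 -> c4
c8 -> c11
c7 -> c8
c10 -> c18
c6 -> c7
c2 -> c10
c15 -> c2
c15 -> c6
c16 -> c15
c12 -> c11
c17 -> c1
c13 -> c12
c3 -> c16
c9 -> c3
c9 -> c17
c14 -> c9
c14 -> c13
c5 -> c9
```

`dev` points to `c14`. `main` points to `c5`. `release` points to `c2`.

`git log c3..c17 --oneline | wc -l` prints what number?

Reachable from c17: {c1, c17}.
Reachable from c3: {c1, c10, c11, c15, c16, c18, c2, c3, c4, c6, c7, c8}.
In c17's history but not c3's: {c17} — 1 commit.

1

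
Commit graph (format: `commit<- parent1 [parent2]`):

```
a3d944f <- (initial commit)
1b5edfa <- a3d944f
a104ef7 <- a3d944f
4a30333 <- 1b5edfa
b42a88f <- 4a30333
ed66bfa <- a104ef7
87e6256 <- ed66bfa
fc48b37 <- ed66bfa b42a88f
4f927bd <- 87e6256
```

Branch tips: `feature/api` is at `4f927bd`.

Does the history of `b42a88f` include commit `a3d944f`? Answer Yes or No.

Ancestors of b42a88f (commits reachable by following parents): {1b5edfa, 4a30333, a3d944f, b42a88f}.
a3d944f is in that set, so it is an ancestor of b42a88f.

Yes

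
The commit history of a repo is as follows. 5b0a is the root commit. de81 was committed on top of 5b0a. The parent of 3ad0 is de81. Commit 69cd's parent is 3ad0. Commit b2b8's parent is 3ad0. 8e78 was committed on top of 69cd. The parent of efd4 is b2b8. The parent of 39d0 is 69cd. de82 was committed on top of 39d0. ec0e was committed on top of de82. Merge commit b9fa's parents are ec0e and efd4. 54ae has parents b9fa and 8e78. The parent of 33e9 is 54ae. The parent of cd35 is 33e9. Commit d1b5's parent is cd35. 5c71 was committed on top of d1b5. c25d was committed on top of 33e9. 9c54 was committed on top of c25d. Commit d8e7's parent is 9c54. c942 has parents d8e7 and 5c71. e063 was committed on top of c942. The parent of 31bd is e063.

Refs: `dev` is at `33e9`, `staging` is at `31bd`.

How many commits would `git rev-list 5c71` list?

16

Walking parent pointers from 5c71: reachable set = {33e9, 39d0, 3ad0, 54ae, 5b0a, 5c71, 69cd, 8e78, b2b8, b9fa, cd35, d1b5, de81, de82, ec0e, efd4}.
That is 16 commits.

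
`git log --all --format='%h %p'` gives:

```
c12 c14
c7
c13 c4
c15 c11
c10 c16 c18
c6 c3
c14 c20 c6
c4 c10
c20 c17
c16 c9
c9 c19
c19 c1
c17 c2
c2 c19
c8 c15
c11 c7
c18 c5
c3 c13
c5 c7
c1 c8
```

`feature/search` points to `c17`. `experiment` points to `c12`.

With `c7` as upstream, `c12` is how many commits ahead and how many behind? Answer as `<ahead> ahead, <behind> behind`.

Reachable from c12: {c1, c10, c11, c12, c13, c14, c15, c16, c17, c18, c19, c2, c20, c3, c4, c5, c6, c7, c8, c9}.
Reachable from c7: {c7}.
Only in c12's history (ahead): {c1, c10, c11, c12, c13, c14, c15, c16, c17, c18, c19, c2, c20, c3, c4, c5, c6, c8, c9} — 19.
Only in c7's history (behind): {} — 0.

19 ahead, 0 behind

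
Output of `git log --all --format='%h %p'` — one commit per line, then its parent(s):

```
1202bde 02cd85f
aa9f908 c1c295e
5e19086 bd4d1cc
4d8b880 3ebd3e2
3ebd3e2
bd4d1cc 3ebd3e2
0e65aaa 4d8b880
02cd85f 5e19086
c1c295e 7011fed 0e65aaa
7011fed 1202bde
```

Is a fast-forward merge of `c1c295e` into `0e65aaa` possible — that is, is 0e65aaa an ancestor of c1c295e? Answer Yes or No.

A fast-forward from 0e65aaa to c1c295e is possible iff 0e65aaa is an ancestor of c1c295e.
Ancestors of c1c295e: {02cd85f, 0e65aaa, 1202bde, 3ebd3e2, 4d8b880, 5e19086, 7011fed, bd4d1cc, c1c295e}.
0e65aaa is among them, so fast-forward is possible.

Yes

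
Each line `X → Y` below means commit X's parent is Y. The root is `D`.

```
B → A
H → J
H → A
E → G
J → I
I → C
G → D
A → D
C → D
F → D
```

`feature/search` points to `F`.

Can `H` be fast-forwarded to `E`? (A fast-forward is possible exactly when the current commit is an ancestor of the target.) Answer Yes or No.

No

A fast-forward from H to E is possible iff H is an ancestor of E.
Ancestors of E: {D, E, G}.
H is not among them, so fast-forward is not possible.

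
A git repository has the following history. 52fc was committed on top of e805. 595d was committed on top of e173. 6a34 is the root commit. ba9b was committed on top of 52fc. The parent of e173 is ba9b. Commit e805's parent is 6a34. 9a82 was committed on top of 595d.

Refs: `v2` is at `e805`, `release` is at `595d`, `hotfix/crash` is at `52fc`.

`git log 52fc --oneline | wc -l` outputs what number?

Walking parent pointers from 52fc: reachable set = {52fc, 6a34, e805}.
That is 3 commits.

3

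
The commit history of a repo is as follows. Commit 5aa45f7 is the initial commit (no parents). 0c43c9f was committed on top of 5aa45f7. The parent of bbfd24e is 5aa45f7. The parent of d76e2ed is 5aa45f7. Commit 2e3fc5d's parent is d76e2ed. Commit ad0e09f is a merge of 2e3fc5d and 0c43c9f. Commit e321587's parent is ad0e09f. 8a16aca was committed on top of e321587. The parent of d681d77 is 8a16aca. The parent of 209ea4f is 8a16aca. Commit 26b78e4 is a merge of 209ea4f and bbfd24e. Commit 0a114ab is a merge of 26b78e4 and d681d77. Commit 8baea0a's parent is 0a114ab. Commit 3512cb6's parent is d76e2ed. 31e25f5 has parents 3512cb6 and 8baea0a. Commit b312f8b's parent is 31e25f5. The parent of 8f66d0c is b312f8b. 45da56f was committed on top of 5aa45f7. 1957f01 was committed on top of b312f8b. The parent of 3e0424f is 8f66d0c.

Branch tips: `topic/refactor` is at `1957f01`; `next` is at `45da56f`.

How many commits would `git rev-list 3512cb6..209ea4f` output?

6

Reachable from 209ea4f: {0c43c9f, 209ea4f, 2e3fc5d, 5aa45f7, 8a16aca, ad0e09f, d76e2ed, e321587}.
Reachable from 3512cb6: {3512cb6, 5aa45f7, d76e2ed}.
In 209ea4f's history but not 3512cb6's: {0c43c9f, 209ea4f, 2e3fc5d, 8a16aca, ad0e09f, e321587} — 6 commits.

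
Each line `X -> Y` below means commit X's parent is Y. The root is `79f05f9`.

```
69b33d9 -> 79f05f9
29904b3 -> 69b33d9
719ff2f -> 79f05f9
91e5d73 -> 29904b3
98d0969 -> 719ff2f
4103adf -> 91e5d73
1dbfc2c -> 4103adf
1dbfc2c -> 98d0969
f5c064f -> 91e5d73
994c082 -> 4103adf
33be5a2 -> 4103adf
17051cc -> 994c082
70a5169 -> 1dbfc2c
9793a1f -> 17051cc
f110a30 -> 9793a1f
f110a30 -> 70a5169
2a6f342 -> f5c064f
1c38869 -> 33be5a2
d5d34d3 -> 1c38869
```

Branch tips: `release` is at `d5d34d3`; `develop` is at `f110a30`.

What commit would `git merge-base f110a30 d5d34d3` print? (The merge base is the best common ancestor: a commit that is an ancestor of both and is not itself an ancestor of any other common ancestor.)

4103adf

Ancestors of f110a30: {17051cc, 1dbfc2c, 29904b3, 4103adf, 69b33d9, 70a5169, 719ff2f, 79f05f9, 91e5d73, 9793a1f, 98d0969, 994c082, f110a30}.
Ancestors of d5d34d3: {1c38869, 29904b3, 33be5a2, 4103adf, 69b33d9, 79f05f9, 91e5d73, d5d34d3}.
Common ancestors: {29904b3, 4103adf, 69b33d9, 79f05f9, 91e5d73}.
Among these, 4103adf is not an ancestor of any other common ancestor — it is the merge base.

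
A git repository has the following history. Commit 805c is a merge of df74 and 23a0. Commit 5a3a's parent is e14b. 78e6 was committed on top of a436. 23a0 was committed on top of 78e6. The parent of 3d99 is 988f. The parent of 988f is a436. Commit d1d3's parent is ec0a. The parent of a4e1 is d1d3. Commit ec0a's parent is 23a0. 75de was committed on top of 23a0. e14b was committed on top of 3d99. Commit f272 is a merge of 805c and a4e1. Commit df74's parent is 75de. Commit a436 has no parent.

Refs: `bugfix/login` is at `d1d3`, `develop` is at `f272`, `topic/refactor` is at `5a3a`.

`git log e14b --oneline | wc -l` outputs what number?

4

Walking parent pointers from e14b: reachable set = {3d99, 988f, a436, e14b}.
That is 4 commits.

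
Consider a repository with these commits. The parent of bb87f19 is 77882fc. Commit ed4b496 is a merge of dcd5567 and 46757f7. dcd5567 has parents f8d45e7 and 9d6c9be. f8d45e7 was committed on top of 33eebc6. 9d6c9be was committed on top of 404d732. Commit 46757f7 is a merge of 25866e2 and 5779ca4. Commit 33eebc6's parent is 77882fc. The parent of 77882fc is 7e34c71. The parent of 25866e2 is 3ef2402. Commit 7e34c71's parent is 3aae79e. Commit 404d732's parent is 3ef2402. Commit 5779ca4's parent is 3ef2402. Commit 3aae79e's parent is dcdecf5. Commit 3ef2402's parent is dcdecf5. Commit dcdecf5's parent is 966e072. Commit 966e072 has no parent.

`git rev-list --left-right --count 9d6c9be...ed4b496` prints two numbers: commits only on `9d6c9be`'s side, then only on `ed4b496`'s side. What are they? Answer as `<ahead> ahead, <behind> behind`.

0 ahead, 10 behind

Reachable from 9d6c9be: {3ef2402, 404d732, 966e072, 9d6c9be, dcdecf5}.
Reachable from ed4b496: {25866e2, 33eebc6, 3aae79e, 3ef2402, 404d732, 46757f7, 5779ca4, 77882fc, 7e34c71, 966e072, 9d6c9be, dcd5567, dcdecf5, ed4b496, f8d45e7}.
Only in 9d6c9be's history (ahead): {} — 0.
Only in ed4b496's history (behind): {25866e2, 33eebc6, 3aae79e, 46757f7, 5779ca4, 77882fc, 7e34c71, dcd5567, ed4b496, f8d45e7} — 10.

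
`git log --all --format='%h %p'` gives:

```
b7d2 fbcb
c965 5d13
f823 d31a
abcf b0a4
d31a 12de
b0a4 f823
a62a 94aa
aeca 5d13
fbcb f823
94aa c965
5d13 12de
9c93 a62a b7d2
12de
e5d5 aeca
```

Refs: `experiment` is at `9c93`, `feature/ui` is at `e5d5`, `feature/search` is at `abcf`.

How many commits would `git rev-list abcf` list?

Walking parent pointers from abcf: reachable set = {12de, abcf, b0a4, d31a, f823}.
That is 5 commits.

5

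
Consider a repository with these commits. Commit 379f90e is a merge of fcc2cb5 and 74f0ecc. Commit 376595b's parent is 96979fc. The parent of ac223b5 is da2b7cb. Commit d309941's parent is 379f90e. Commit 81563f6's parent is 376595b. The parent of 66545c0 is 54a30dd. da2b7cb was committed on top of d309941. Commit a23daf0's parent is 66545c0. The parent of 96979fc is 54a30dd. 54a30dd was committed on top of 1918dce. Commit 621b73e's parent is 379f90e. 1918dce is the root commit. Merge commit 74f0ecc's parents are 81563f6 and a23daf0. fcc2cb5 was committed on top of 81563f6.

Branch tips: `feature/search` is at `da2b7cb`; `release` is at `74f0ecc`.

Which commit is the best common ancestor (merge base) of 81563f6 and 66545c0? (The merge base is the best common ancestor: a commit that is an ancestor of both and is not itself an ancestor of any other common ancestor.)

54a30dd

Ancestors of 81563f6: {1918dce, 376595b, 54a30dd, 81563f6, 96979fc}.
Ancestors of 66545c0: {1918dce, 54a30dd, 66545c0}.
Common ancestors: {1918dce, 54a30dd}.
Among these, 54a30dd is not an ancestor of any other common ancestor — it is the merge base.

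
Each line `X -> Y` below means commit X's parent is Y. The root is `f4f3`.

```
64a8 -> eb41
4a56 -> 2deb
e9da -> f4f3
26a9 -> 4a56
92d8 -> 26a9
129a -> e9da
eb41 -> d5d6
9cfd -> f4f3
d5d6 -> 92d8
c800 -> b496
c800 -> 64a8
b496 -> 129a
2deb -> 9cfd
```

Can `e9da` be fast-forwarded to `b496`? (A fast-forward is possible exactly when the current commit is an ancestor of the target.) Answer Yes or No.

A fast-forward from e9da to b496 is possible iff e9da is an ancestor of b496.
Ancestors of b496: {129a, b496, e9da, f4f3}.
e9da is among them, so fast-forward is possible.

Yes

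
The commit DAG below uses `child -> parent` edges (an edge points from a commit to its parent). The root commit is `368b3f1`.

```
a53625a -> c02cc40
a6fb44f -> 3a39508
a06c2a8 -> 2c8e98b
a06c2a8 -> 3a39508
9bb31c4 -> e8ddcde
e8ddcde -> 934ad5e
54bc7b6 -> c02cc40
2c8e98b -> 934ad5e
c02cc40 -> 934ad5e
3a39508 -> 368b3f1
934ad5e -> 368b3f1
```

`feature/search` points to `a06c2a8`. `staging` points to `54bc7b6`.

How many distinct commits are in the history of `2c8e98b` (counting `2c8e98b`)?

3

Walking parent pointers from 2c8e98b: reachable set = {2c8e98b, 368b3f1, 934ad5e}.
That is 3 commits.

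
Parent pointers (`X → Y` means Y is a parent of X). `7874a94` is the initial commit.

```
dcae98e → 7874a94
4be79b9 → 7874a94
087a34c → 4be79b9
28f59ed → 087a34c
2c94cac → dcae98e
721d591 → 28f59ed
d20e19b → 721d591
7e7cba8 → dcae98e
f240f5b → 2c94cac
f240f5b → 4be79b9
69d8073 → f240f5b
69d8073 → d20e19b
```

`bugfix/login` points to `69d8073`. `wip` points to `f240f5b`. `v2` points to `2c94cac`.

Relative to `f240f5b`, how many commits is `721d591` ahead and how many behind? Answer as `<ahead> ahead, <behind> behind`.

3 ahead, 3 behind

Reachable from 721d591: {087a34c, 28f59ed, 4be79b9, 721d591, 7874a94}.
Reachable from f240f5b: {2c94cac, 4be79b9, 7874a94, dcae98e, f240f5b}.
Only in 721d591's history (ahead): {087a34c, 28f59ed, 721d591} — 3.
Only in f240f5b's history (behind): {2c94cac, dcae98e, f240f5b} — 3.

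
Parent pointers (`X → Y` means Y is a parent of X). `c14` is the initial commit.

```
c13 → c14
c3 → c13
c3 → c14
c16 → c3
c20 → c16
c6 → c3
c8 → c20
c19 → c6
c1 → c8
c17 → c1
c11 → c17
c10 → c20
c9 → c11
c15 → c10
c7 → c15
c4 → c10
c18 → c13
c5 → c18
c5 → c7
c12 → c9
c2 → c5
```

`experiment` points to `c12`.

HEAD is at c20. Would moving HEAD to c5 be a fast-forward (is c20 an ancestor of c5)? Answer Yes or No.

Yes

A fast-forward from c20 to c5 is possible iff c20 is an ancestor of c5.
Ancestors of c5: {c10, c13, c14, c15, c16, c18, c20, c3, c5, c7}.
c20 is among them, so fast-forward is possible.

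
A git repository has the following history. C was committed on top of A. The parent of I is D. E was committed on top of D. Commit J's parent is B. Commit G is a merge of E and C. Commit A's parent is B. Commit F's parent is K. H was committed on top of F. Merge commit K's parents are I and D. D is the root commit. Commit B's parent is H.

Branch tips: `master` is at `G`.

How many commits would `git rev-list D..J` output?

6

Reachable from J: {B, D, F, H, I, J, K}.
Reachable from D: {D}.
In J's history but not D's: {B, F, H, I, J, K} — 6 commits.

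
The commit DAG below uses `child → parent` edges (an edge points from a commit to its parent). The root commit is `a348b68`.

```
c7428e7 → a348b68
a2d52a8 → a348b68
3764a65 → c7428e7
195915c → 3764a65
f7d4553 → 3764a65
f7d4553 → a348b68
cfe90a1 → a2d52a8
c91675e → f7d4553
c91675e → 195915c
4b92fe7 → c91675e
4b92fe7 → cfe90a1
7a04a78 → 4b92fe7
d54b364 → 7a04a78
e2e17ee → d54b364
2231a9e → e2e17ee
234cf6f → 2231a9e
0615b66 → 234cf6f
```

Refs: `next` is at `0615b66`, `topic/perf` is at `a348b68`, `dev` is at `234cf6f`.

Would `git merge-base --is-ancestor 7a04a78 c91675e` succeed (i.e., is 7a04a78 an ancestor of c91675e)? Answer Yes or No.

No

Ancestors of c91675e: {195915c, 3764a65, a348b68, c7428e7, c91675e, f7d4553}.
7a04a78 is not in that set, so it is not an ancestor of c91675e.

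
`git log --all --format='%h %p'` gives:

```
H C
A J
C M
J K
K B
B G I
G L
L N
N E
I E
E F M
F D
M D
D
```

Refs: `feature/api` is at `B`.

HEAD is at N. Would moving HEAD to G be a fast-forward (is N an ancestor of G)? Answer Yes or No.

A fast-forward from N to G is possible iff N is an ancestor of G.
Ancestors of G: {D, E, F, G, L, M, N}.
N is among them, so fast-forward is possible.

Yes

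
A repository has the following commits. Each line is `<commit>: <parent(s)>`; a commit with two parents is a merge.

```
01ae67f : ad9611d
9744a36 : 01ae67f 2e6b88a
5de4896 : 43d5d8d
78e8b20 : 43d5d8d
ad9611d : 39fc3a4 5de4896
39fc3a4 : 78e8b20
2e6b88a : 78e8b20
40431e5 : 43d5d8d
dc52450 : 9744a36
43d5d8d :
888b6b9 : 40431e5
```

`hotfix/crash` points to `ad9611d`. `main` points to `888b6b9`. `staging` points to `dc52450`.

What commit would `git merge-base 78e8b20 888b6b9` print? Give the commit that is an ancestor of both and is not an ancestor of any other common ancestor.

43d5d8d

Ancestors of 78e8b20: {43d5d8d, 78e8b20}.
Ancestors of 888b6b9: {40431e5, 43d5d8d, 888b6b9}.
Common ancestors: {43d5d8d}.
The only common ancestor is 43d5d8d, so it is the merge base.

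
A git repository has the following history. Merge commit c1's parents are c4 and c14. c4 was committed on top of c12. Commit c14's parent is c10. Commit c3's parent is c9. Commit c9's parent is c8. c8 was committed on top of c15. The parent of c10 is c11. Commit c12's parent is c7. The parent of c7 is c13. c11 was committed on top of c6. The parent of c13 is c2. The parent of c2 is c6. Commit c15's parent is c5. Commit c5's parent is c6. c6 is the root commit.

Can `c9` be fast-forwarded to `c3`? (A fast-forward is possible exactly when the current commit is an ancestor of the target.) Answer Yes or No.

Yes

A fast-forward from c9 to c3 is possible iff c9 is an ancestor of c3.
Ancestors of c3: {c15, c3, c5, c6, c8, c9}.
c9 is among them, so fast-forward is possible.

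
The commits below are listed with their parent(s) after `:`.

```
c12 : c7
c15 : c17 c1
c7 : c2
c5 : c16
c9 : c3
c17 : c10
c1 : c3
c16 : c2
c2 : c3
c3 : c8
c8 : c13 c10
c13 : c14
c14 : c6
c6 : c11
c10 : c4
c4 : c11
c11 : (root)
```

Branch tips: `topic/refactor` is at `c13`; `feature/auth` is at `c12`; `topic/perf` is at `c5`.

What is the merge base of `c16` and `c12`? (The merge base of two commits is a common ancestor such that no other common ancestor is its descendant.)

c2

Ancestors of c16: {c10, c11, c13, c14, c16, c2, c3, c4, c6, c8}.
Ancestors of c12: {c10, c11, c12, c13, c14, c2, c3, c4, c6, c7, c8}.
Common ancestors: {c10, c11, c13, c14, c2, c3, c4, c6, c8}.
Among these, c2 is not an ancestor of any other common ancestor — it is the merge base.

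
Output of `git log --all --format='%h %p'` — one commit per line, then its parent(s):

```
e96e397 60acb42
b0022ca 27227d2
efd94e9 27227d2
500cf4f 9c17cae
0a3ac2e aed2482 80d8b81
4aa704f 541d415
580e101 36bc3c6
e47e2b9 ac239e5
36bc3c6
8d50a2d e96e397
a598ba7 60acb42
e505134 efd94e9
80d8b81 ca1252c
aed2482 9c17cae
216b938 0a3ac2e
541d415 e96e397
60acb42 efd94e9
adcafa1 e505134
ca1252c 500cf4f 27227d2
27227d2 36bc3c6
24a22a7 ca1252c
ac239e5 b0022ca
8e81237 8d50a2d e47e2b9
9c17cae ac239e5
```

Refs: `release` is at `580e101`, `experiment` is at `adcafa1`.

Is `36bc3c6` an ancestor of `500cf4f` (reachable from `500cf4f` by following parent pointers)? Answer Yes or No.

Ancestors of 500cf4f (commits reachable by following parents): {27227d2, 36bc3c6, 500cf4f, 9c17cae, ac239e5, b0022ca}.
36bc3c6 is in that set, so it is an ancestor of 500cf4f.

Yes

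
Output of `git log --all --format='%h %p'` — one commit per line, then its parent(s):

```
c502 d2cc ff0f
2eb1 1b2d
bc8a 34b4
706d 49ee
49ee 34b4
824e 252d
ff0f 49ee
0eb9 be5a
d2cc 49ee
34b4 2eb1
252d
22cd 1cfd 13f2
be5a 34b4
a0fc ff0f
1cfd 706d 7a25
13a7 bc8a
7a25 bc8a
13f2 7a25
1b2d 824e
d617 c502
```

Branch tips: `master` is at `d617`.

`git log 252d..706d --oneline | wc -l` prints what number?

6

Reachable from 706d: {1b2d, 252d, 2eb1, 34b4, 49ee, 706d, 824e}.
Reachable from 252d: {252d}.
In 706d's history but not 252d's: {1b2d, 2eb1, 34b4, 49ee, 706d, 824e} — 6 commits.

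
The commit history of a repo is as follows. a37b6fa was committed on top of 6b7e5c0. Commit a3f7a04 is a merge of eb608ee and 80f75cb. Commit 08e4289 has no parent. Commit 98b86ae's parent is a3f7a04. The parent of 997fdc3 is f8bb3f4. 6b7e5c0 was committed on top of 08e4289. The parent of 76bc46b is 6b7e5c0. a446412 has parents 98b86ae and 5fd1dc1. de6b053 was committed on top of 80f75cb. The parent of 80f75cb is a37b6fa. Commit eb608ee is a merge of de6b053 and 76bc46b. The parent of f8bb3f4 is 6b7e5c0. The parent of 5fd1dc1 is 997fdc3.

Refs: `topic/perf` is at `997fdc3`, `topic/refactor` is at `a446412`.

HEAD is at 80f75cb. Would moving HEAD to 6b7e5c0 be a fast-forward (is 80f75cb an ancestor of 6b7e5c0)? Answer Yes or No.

A fast-forward from 80f75cb to 6b7e5c0 is possible iff 80f75cb is an ancestor of 6b7e5c0.
Ancestors of 6b7e5c0: {08e4289, 6b7e5c0}.
80f75cb is not among them, so fast-forward is not possible.

No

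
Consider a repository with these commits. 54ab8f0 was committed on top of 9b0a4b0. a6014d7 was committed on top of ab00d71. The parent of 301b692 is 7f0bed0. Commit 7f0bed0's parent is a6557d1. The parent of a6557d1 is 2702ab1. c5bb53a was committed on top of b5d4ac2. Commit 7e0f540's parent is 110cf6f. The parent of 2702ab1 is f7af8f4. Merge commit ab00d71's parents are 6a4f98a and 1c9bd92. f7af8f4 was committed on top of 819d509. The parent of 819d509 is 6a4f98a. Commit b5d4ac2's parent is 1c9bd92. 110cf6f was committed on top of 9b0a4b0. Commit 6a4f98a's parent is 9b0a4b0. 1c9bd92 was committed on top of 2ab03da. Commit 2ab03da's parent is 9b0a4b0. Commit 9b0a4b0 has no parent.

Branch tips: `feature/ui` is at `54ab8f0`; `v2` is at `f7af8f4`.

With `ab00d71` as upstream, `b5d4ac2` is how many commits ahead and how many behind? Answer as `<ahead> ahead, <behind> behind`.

Reachable from b5d4ac2: {1c9bd92, 2ab03da, 9b0a4b0, b5d4ac2}.
Reachable from ab00d71: {1c9bd92, 2ab03da, 6a4f98a, 9b0a4b0, ab00d71}.
Only in b5d4ac2's history (ahead): {b5d4ac2} — 1.
Only in ab00d71's history (behind): {6a4f98a, ab00d71} — 2.

1 ahead, 2 behind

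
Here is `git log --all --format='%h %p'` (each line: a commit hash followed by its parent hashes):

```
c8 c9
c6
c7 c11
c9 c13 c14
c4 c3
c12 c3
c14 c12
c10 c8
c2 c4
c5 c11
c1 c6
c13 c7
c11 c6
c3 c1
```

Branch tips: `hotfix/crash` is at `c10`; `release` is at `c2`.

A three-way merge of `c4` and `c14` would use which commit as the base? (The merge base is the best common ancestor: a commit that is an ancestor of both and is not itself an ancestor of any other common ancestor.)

Ancestors of c4: {c1, c3, c4, c6}.
Ancestors of c14: {c1, c12, c14, c3, c6}.
Common ancestors: {c1, c3, c6}.
Among these, c3 is not an ancestor of any other common ancestor — it is the merge base.

c3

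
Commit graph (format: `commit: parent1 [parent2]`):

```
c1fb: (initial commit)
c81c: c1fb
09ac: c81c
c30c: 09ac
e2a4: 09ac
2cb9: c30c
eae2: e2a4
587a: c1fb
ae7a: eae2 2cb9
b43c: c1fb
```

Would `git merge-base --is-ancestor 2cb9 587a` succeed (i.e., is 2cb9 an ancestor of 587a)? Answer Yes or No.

Ancestors of 587a: {587a, c1fb}.
2cb9 is not in that set, so it is not an ancestor of 587a.

No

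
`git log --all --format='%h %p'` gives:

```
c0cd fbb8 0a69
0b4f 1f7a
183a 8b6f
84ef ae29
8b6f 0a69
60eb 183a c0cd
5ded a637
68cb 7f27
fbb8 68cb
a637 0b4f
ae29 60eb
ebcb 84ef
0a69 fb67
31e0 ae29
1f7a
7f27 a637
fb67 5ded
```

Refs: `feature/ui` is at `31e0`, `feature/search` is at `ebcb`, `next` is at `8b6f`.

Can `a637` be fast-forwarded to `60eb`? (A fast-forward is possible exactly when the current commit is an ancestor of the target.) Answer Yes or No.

Yes

A fast-forward from a637 to 60eb is possible iff a637 is an ancestor of 60eb.
Ancestors of 60eb: {0a69, 0b4f, 183a, 1f7a, 5ded, 60eb, 68cb, 7f27, 8b6f, a637, c0cd, fb67, fbb8}.
a637 is among them, so fast-forward is possible.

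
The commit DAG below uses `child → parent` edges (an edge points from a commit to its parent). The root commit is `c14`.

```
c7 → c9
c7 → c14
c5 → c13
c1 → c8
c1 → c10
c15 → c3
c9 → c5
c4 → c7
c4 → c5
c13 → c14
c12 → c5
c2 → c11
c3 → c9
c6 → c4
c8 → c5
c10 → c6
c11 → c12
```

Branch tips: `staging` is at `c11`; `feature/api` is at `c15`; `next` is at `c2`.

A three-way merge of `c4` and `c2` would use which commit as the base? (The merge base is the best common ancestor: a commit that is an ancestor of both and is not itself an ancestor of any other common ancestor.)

Ancestors of c4: {c13, c14, c4, c5, c7, c9}.
Ancestors of c2: {c11, c12, c13, c14, c2, c5}.
Common ancestors: {c13, c14, c5}.
Among these, c5 is not an ancestor of any other common ancestor — it is the merge base.

c5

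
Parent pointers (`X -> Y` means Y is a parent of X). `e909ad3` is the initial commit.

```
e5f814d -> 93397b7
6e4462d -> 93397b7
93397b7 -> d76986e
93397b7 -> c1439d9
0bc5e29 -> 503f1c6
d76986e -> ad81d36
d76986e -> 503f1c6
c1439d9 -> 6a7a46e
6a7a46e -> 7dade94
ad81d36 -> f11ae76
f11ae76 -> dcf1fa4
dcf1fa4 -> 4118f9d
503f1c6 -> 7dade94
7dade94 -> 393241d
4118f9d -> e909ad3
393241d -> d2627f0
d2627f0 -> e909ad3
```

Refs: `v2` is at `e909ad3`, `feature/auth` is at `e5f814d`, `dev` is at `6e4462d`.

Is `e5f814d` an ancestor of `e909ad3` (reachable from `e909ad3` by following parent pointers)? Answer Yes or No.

Ancestors of e909ad3: {e909ad3}.
e5f814d is not in that set, so it is not an ancestor of e909ad3.

No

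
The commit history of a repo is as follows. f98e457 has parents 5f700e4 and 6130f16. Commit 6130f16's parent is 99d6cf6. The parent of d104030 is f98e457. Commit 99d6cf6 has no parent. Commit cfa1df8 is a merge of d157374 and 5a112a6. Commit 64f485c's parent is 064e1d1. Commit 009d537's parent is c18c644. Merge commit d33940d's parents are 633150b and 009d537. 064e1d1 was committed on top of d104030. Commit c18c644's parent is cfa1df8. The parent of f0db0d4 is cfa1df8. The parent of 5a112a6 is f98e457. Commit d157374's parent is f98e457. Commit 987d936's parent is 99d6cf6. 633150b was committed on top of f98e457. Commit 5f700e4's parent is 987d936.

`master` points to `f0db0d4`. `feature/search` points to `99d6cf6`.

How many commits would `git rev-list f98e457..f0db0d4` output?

Reachable from f0db0d4: {5a112a6, 5f700e4, 6130f16, 987d936, 99d6cf6, cfa1df8, d157374, f0db0d4, f98e457}.
Reachable from f98e457: {5f700e4, 6130f16, 987d936, 99d6cf6, f98e457}.
In f0db0d4's history but not f98e457's: {5a112a6, cfa1df8, d157374, f0db0d4} — 4 commits.

4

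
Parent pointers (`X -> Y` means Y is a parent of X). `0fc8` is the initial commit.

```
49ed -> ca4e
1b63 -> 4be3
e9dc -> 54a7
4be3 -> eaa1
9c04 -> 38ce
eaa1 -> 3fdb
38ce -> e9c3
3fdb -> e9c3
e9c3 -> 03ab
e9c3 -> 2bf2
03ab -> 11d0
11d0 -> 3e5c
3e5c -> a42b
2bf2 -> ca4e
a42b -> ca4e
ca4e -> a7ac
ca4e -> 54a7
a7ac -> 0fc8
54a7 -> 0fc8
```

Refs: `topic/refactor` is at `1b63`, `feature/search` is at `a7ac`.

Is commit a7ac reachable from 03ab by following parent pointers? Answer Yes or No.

Yes

Ancestors of 03ab (commits reachable by following parents): {03ab, 0fc8, 11d0, 3e5c, 54a7, a42b, a7ac, ca4e}.
a7ac is in that set, so it is an ancestor of 03ab.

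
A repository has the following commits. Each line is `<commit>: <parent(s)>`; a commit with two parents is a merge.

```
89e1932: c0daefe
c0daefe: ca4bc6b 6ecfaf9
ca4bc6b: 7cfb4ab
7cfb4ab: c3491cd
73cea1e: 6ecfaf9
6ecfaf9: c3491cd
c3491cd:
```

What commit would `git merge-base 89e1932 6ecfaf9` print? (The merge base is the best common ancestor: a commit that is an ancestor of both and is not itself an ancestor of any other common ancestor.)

6ecfaf9

Ancestors of 89e1932: {6ecfaf9, 7cfb4ab, 89e1932, c0daefe, c3491cd, ca4bc6b}.
Ancestors of 6ecfaf9: {6ecfaf9, c3491cd}.
Common ancestors: {6ecfaf9, c3491cd}.
Among these, 6ecfaf9 is not an ancestor of any other common ancestor — it is the merge base.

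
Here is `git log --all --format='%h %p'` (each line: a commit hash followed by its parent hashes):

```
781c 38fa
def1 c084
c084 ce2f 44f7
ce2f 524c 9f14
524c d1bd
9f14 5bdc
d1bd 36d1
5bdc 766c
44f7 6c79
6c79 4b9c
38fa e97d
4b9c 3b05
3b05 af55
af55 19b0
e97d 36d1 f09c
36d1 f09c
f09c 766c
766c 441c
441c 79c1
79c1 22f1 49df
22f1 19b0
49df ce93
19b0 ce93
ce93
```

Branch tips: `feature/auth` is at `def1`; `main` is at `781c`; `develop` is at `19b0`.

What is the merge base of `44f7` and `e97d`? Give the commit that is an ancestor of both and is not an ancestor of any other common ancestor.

Ancestors of 44f7: {19b0, 3b05, 44f7, 4b9c, 6c79, af55, ce93}.
Ancestors of e97d: {19b0, 22f1, 36d1, 441c, 49df, 766c, 79c1, ce93, e97d, f09c}.
Common ancestors: {19b0, ce93}.
Among these, 19b0 is not an ancestor of any other common ancestor — it is the merge base.

19b0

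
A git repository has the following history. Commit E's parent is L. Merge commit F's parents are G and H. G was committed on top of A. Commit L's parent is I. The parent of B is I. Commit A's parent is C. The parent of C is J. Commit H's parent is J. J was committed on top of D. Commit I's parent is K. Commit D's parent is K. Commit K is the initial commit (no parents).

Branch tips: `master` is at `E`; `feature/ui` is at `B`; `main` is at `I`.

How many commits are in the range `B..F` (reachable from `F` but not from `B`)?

Reachable from F: {A, C, D, F, G, H, J, K}.
Reachable from B: {B, I, K}.
In F's history but not B's: {A, C, D, F, G, H, J} — 7 commits.

7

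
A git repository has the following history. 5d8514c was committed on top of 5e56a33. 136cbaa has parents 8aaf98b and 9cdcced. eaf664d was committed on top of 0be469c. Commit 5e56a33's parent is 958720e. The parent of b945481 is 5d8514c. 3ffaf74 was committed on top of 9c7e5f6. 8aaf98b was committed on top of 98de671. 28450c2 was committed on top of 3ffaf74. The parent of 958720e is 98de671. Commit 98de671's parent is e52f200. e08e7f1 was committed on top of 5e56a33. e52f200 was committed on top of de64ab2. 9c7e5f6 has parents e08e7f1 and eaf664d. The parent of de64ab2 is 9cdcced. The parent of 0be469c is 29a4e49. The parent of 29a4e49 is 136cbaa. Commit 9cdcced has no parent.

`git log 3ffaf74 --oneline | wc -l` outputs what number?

14

Walking parent pointers from 3ffaf74: reachable set = {0be469c, 136cbaa, 29a4e49, 3ffaf74, 5e56a33, 8aaf98b, 958720e, 98de671, 9c7e5f6, 9cdcced, de64ab2, e08e7f1, e52f200, eaf664d}.
That is 14 commits.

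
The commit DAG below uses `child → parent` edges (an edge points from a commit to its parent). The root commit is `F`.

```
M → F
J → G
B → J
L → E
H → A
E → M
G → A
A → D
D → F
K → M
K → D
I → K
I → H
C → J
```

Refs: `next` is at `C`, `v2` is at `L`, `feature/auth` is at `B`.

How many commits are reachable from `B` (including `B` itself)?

6

Walking parent pointers from B: reachable set = {A, B, D, F, G, J}.
That is 6 commits.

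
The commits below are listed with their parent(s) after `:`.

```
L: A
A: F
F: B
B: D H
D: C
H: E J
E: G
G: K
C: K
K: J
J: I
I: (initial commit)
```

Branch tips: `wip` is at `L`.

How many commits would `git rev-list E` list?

Walking parent pointers from E: reachable set = {E, G, I, J, K}.
That is 5 commits.

5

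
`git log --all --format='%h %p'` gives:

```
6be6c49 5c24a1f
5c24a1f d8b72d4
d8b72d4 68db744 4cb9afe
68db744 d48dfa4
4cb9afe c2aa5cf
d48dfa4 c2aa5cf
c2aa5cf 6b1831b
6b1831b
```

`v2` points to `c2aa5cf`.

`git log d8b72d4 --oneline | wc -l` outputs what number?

Walking parent pointers from d8b72d4: reachable set = {4cb9afe, 68db744, 6b1831b, c2aa5cf, d48dfa4, d8b72d4}.
That is 6 commits.

6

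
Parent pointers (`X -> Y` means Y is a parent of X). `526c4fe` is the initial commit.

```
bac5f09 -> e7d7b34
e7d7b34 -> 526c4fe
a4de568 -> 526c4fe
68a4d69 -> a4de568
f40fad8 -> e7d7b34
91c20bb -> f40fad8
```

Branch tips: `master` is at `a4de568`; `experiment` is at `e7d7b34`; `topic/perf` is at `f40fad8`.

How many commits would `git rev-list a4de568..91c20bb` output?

3

Reachable from 91c20bb: {526c4fe, 91c20bb, e7d7b34, f40fad8}.
Reachable from a4de568: {526c4fe, a4de568}.
In 91c20bb's history but not a4de568's: {91c20bb, e7d7b34, f40fad8} — 3 commits.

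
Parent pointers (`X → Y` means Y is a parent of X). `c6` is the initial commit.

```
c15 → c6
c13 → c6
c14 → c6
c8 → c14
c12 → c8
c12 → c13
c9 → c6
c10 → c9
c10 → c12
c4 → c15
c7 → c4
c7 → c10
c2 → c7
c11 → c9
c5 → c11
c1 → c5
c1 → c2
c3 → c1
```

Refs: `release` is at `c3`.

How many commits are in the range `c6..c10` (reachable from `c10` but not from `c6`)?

Reachable from c10: {c10, c12, c13, c14, c6, c8, c9}.
Reachable from c6: {c6}.
In c10's history but not c6's: {c10, c12, c13, c14, c8, c9} — 6 commits.

6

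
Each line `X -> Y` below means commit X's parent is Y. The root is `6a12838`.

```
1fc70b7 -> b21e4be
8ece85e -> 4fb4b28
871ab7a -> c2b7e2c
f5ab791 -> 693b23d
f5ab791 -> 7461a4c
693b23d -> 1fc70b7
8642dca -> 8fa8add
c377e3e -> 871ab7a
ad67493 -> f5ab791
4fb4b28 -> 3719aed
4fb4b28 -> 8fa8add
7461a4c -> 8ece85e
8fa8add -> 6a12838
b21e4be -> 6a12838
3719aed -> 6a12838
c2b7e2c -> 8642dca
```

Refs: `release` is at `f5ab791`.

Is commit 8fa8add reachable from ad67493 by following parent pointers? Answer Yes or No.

Ancestors of ad67493 (commits reachable by following parents): {1fc70b7, 3719aed, 4fb4b28, 693b23d, 6a12838, 7461a4c, 8ece85e, 8fa8add, ad67493, b21e4be, f5ab791}.
8fa8add is in that set, so it is an ancestor of ad67493.

Yes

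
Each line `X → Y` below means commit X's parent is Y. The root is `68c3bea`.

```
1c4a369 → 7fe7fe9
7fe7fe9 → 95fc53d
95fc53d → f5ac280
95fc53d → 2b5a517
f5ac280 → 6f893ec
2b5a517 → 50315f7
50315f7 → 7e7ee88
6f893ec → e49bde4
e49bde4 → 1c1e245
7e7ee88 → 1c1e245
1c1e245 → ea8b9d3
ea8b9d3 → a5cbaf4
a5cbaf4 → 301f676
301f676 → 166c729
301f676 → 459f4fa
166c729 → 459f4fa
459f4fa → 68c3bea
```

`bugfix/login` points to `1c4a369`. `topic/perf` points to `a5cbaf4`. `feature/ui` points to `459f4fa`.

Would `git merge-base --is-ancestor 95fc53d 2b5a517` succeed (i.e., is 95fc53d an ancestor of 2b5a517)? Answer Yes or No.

Ancestors of 2b5a517: {166c729, 1c1e245, 2b5a517, 301f676, 459f4fa, 50315f7, 68c3bea, 7e7ee88, a5cbaf4, ea8b9d3}.
95fc53d is not in that set, so it is not an ancestor of 2b5a517.

No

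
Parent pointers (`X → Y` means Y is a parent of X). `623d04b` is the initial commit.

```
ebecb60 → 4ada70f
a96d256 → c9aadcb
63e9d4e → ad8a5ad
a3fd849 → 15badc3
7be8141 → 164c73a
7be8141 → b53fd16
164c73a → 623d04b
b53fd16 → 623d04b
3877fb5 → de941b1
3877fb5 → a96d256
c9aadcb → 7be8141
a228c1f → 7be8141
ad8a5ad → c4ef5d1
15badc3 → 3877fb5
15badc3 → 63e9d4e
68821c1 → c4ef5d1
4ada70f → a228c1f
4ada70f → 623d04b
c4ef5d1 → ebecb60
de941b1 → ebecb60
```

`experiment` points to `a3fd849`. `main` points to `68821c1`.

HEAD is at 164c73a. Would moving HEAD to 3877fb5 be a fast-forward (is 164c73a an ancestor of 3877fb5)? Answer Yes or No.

A fast-forward from 164c73a to 3877fb5 is possible iff 164c73a is an ancestor of 3877fb5.
Ancestors of 3877fb5: {164c73a, 3877fb5, 4ada70f, 623d04b, 7be8141, a228c1f, a96d256, b53fd16, c9aadcb, de941b1, ebecb60}.
164c73a is among them, so fast-forward is possible.

Yes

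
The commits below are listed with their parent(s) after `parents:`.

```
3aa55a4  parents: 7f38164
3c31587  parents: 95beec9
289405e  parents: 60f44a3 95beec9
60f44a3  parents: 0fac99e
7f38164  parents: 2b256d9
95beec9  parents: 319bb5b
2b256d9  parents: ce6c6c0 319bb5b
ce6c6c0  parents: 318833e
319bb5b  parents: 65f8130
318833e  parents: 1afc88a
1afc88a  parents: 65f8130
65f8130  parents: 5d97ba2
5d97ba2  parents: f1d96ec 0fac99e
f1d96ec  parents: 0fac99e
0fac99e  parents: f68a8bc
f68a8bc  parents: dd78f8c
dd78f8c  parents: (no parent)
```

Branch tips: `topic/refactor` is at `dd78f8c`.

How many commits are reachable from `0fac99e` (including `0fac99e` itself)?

3

Walking parent pointers from 0fac99e: reachable set = {0fac99e, dd78f8c, f68a8bc}.
That is 3 commits.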